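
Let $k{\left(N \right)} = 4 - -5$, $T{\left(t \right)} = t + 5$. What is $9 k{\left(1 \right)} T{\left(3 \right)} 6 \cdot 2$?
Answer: $7776$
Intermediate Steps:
$T{\left(t \right)} = 5 + t$
$k{\left(N \right)} = 9$ ($k{\left(N \right)} = 4 + 5 = 9$)
$9 k{\left(1 \right)} T{\left(3 \right)} 6 \cdot 2 = 9 \cdot 9 \left(5 + 3\right) 6 \cdot 2 = 81 \cdot 8 \cdot 6 \cdot 2 = 81 \cdot 48 \cdot 2 = 81 \cdot 96 = 7776$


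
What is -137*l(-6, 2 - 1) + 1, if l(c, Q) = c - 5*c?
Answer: -3287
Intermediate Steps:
l(c, Q) = -4*c
-137*l(-6, 2 - 1) + 1 = -(-548)*(-6) + 1 = -137*24 + 1 = -3288 + 1 = -3287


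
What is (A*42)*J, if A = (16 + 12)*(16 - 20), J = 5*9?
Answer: -211680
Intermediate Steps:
J = 45
A = -112 (A = 28*(-4) = -112)
(A*42)*J = -112*42*45 = -4704*45 = -211680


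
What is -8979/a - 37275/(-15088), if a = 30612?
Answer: 83798929/38489488 ≈ 2.1772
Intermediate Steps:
-8979/a - 37275/(-15088) = -8979/30612 - 37275/(-15088) = -8979*1/30612 - 37275*(-1/15088) = -2993/10204 + 37275/15088 = 83798929/38489488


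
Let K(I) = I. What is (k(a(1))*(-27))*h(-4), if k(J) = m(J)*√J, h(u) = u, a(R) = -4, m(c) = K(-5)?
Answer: -1080*I ≈ -1080.0*I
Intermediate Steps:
m(c) = -5
k(J) = -5*√J
(k(a(1))*(-27))*h(-4) = (-10*I*(-27))*(-4) = (270*I)*(-4) = -1080*I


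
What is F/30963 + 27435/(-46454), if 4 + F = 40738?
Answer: 347595777/479451734 ≈ 0.72499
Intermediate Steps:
F = 40734 (F = -4 + 40738 = 40734)
F/30963 + 27435/(-46454) = 40734/30963 + 27435/(-46454) = 40734*(1/30963) + 27435*(-1/46454) = 13578/10321 - 27435/46454 = 347595777/479451734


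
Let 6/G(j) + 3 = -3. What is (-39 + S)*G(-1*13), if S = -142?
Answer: 181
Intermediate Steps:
G(j) = -1 (G(j) = 6/(-3 - 3) = 6/(-6) = 6*(-1/6) = -1)
(-39 + S)*G(-1*13) = (-39 - 142)*(-1) = -181*(-1) = 181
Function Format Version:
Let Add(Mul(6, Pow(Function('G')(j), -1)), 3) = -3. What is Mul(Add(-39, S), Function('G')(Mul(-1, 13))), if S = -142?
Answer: 181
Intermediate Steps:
Function('G')(j) = -1 (Function('G')(j) = Mul(6, Pow(Add(-3, -3), -1)) = Mul(6, Pow(-6, -1)) = Mul(6, Rational(-1, 6)) = -1)
Mul(Add(-39, S), Function('G')(Mul(-1, 13))) = Mul(Add(-39, -142), -1) = Mul(-181, -1) = 181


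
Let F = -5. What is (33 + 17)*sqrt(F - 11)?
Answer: 200*I ≈ 200.0*I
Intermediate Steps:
(33 + 17)*sqrt(F - 11) = (33 + 17)*sqrt(-5 - 11) = 50*sqrt(-16) = 50*(4*I) = 200*I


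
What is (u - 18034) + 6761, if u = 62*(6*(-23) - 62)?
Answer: -23673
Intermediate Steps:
u = -12400 (u = 62*(-138 - 62) = 62*(-200) = -12400)
(u - 18034) + 6761 = (-12400 - 18034) + 6761 = -30434 + 6761 = -23673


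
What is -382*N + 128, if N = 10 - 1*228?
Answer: 83404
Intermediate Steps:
N = -218 (N = 10 - 228 = -218)
-382*N + 128 = -382*(-218) + 128 = 83276 + 128 = 83404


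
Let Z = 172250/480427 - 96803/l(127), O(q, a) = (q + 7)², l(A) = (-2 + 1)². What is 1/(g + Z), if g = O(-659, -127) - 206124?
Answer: 480427/58697301829 ≈ 8.1848e-6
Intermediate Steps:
l(A) = 1 (l(A) = (-1)² = 1)
O(q, a) = (7 + q)²
Z = -46506602631/480427 (Z = 172250/480427 - 96803/1 = 172250*(1/480427) - 96803*1 = 172250/480427 - 96803 = -46506602631/480427 ≈ -96803.)
g = 218980 (g = (7 - 659)² - 206124 = (-652)² - 206124 = 425104 - 206124 = 218980)
1/(g + Z) = 1/(218980 - 46506602631/480427) = 1/(58697301829/480427) = 480427/58697301829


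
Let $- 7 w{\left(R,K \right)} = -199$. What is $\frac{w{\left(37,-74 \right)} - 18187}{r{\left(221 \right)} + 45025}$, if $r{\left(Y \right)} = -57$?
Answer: $- \frac{63555}{157388} \approx -0.40381$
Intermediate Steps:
$w{\left(R,K \right)} = \frac{199}{7}$ ($w{\left(R,K \right)} = \left(- \frac{1}{7}\right) \left(-199\right) = \frac{199}{7}$)
$\frac{w{\left(37,-74 \right)} - 18187}{r{\left(221 \right)} + 45025} = \frac{\frac{199}{7} - 18187}{-57 + 45025} = - \frac{127110}{7 \cdot 44968} = \left(- \frac{127110}{7}\right) \frac{1}{44968} = - \frac{63555}{157388}$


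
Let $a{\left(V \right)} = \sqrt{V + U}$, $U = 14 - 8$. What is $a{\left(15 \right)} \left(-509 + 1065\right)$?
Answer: $556 \sqrt{21} \approx 2547.9$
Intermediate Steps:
$U = 6$
$a{\left(V \right)} = \sqrt{6 + V}$ ($a{\left(V \right)} = \sqrt{V + 6} = \sqrt{6 + V}$)
$a{\left(15 \right)} \left(-509 + 1065\right) = \sqrt{6 + 15} \left(-509 + 1065\right) = \sqrt{21} \cdot 556 = 556 \sqrt{21}$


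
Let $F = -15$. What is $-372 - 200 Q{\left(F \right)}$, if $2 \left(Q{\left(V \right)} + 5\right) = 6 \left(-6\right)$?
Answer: $4228$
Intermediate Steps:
$Q{\left(V \right)} = -23$ ($Q{\left(V \right)} = -5 + \frac{6 \left(-6\right)}{2} = -5 + \frac{1}{2} \left(-36\right) = -5 - 18 = -23$)
$-372 - 200 Q{\left(F \right)} = -372 - -4600 = -372 + 4600 = 4228$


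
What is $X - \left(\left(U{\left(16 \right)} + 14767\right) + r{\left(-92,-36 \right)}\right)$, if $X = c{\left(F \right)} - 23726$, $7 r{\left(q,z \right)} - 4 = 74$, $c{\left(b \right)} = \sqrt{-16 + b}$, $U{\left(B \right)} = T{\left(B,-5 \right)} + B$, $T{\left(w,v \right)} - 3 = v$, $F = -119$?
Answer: $- \frac{269627}{7} + 3 i \sqrt{15} \approx -38518.0 + 11.619 i$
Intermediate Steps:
$T{\left(w,v \right)} = 3 + v$
$U{\left(B \right)} = -2 + B$ ($U{\left(B \right)} = \left(3 - 5\right) + B = -2 + B$)
$r{\left(q,z \right)} = \frac{78}{7}$ ($r{\left(q,z \right)} = \frac{4}{7} + \frac{1}{7} \cdot 74 = \frac{4}{7} + \frac{74}{7} = \frac{78}{7}$)
$X = -23726 + 3 i \sqrt{15}$ ($X = \sqrt{-16 - 119} - 23726 = \sqrt{-135} - 23726 = 3 i \sqrt{15} - 23726 = -23726 + 3 i \sqrt{15} \approx -23726.0 + 11.619 i$)
$X - \left(\left(U{\left(16 \right)} + 14767\right) + r{\left(-92,-36 \right)}\right) = \left(-23726 + 3 i \sqrt{15}\right) - \left(\left(\left(-2 + 16\right) + 14767\right) + \frac{78}{7}\right) = \left(-23726 + 3 i \sqrt{15}\right) - \left(\left(14 + 14767\right) + \frac{78}{7}\right) = \left(-23726 + 3 i \sqrt{15}\right) - \left(14781 + \frac{78}{7}\right) = \left(-23726 + 3 i \sqrt{15}\right) - \frac{103545}{7} = - \frac{269627}{7} + 3 i \sqrt{15}$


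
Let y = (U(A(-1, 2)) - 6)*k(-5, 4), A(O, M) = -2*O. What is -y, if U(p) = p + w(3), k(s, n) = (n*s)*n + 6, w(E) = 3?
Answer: -74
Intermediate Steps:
k(s, n) = 6 + s*n² (k(s, n) = s*n² + 6 = 6 + s*n²)
U(p) = 3 + p (U(p) = p + 3 = 3 + p)
y = 74 (y = ((3 - 2*(-1)) - 6)*(6 - 5*4²) = ((3 + 2) - 6)*(6 - 5*16) = (5 - 6)*(6 - 80) = -1*(-74) = 74)
-y = -1*74 = -74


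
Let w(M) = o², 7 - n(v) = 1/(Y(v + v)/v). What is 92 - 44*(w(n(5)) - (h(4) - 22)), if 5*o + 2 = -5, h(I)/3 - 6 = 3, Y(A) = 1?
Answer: 5644/25 ≈ 225.76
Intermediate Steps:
h(I) = 27 (h(I) = 18 + 3*3 = 18 + 9 = 27)
o = -7/5 (o = -⅖ + (⅕)*(-5) = -⅖ - 1 = -7/5 ≈ -1.4000)
n(v) = 7 - v (n(v) = 7 - 1/(1/v) = 7 - v)
w(M) = 49/25 (w(M) = (-7/5)² = 49/25)
92 - 44*(w(n(5)) - (h(4) - 22)) = 92 - 44*(49/25 - (27 - 22)) = 92 - 44*(49/25 - 1*5) = 92 - 44*(49/25 - 5) = 92 - 44*(-76/25) = 92 + 3344/25 = 5644/25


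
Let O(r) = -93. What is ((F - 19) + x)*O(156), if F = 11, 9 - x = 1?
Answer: 0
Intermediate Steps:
x = 8 (x = 9 - 1*1 = 9 - 1 = 8)
((F - 19) + x)*O(156) = ((11 - 19) + 8)*(-93) = (-8 + 8)*(-93) = 0*(-93) = 0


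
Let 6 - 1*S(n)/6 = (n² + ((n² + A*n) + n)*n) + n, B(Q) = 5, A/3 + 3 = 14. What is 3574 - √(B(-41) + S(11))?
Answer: 3574 - I*√33421 ≈ 3574.0 - 182.81*I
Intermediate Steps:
A = 33 (A = -9 + 3*14 = -9 + 42 = 33)
S(n) = 36 - 6*n - 6*n² - 6*n*(n² + 34*n) (S(n) = 36 - 6*((n² + ((n² + 33*n) + n)*n) + n) = 36 - 6*((n² + (n² + 34*n)*n) + n) = 36 - 6*((n² + n*(n² + 34*n)) + n) = 36 - 6*(n + n² + n*(n² + 34*n)) = 36 + (-6*n - 6*n² - 6*n*(n² + 34*n)) = 36 - 6*n - 6*n² - 6*n*(n² + 34*n))
3574 - √(B(-41) + S(11)) = 3574 - √(5 + (36 - 210*11² - 6*11 - 6*11³)) = 3574 - √(5 + (36 - 210*121 - 66 - 6*1331)) = 3574 - √(5 + (36 - 25410 - 66 - 7986)) = 3574 - √(5 - 33426) = 3574 - √(-33421) = 3574 - I*√33421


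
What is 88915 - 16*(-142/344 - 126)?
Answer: 3910317/43 ≈ 90938.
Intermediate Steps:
88915 - 16*(-142/344 - 126) = 88915 - 16*(-142*1/344 - 126) = 88915 - 16*(-71/172 - 126) = 88915 - 16*(-21743/172) = 88915 + 86972/43 = 3910317/43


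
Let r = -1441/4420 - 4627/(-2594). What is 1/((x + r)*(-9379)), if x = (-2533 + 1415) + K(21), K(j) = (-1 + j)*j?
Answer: 5732740/37451245761433 ≈ 1.5307e-7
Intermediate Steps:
K(j) = j*(-1 + j)
x = -698 (x = (-2533 + 1415) + 21*(-1 + 21) = -1118 + 21*20 = -1118 + 420 = -698)
r = 8356693/5732740 (r = -1441*1/4420 - 4627*(-1/2594) = -1441/4420 + 4627/2594 = 8356693/5732740 ≈ 1.4577)
1/((x + r)*(-9379)) = 1/((-698 + 8356693/5732740)*(-9379)) = -1/9379/(-3993095827/5732740) = -5732740/3993095827*(-1/9379) = 5732740/37451245761433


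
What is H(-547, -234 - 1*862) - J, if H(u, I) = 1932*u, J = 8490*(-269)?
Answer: 1227006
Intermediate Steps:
J = -2283810
H(-547, -234 - 1*862) - J = 1932*(-547) - 1*(-2283810) = -1056804 + 2283810 = 1227006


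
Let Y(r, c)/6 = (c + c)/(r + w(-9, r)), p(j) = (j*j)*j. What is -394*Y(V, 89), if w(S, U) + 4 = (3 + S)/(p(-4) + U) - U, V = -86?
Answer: 3506600/33 ≈ 1.0626e+5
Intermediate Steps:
p(j) = j**3 (p(j) = j**2*j = j**3)
w(S, U) = -4 - U + (3 + S)/(-64 + U) (w(S, U) = -4 + ((3 + S)/((-4)**3 + U) - U) = -4 + ((3 + S)/(-64 + U) - U) = -4 + (-U + (3 + S)/(-64 + U)) = -4 - U + (3 + S)/(-64 + U))
Y(r, c) = 12*c/(r + (250 - r**2 + 60*r)/(-64 + r)) (Y(r, c) = 6*((c + c)/(r + (259 - 9 - r**2 + 60*r)/(-64 + r))) = 6*((2*c)/(r + (250 - r**2 + 60*r)/(-64 + r))) = 6*(2*c/(r + (250 - r**2 + 60*r)/(-64 + r))) = 12*c/(r + (250 - r**2 + 60*r)/(-64 + r)))
-394*Y(V, 89) = -2364*89*(64 - 1*(-86))/(-125 + 2*(-86)) = -2364*89*(64 + 86)/(-125 - 172) = -2364*89*150/(-297) = -2364*89*(-1)*150/297 = -394*(-8900/33) = 3506600/33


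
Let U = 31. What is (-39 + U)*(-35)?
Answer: 280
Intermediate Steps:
(-39 + U)*(-35) = (-39 + 31)*(-35) = -8*(-35) = 280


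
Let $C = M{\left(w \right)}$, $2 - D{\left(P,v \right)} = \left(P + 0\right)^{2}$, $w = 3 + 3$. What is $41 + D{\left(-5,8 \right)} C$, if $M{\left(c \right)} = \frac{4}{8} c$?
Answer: $-28$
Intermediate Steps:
$w = 6$
$D{\left(P,v \right)} = 2 - P^{2}$ ($D{\left(P,v \right)} = 2 - \left(P + 0\right)^{2} = 2 - P^{2}$)
$M{\left(c \right)} = \frac{c}{2}$ ($M{\left(c \right)} = 4 \cdot \frac{1}{8} c = \frac{c}{2}$)
$C = 3$ ($C = \frac{1}{2} \cdot 6 = 3$)
$41 + D{\left(-5,8 \right)} C = 41 + \left(2 - \left(-5\right)^{2}\right) 3 = 41 + \left(2 - 25\right) 3 = 41 - 69 = -28$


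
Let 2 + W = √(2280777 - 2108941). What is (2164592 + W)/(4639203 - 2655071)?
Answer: 1082295/992066 + √119/52214 ≈ 1.0912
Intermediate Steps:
W = -2 + 38*√119 (W = -2 + √(2280777 - 2108941) = -2 + √171836 = -2 + 38*√119 ≈ 412.53)
(2164592 + W)/(4639203 - 2655071) = (2164592 + (-2 + 38*√119))/(4639203 - 2655071) = (2164590 + 38*√119)/1984132 = (2164590 + 38*√119)*(1/1984132) = 1082295/992066 + √119/52214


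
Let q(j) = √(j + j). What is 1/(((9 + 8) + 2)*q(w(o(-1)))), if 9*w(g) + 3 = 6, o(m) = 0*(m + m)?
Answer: √6/38 ≈ 0.064460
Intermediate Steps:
o(m) = 0 (o(m) = 0*(2*m) = 0)
w(g) = ⅓ (w(g) = -⅓ + (⅑)*6 = -⅓ + ⅔ = ⅓)
q(j) = √2*√j (q(j) = √(2*j) = √2*√j)
1/(((9 + 8) + 2)*q(w(o(-1)))) = 1/(((9 + 8) + 2)*(√2*√(⅓))) = 1/((17 + 2)*(√2*(√3/3))) = 1/(19*(√6/3)) = 1/(19*√6/3) = √6/38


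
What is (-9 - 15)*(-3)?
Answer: 72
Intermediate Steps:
(-9 - 15)*(-3) = -24*(-3) = 72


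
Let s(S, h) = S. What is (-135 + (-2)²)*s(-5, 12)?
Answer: 655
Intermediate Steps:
(-135 + (-2)²)*s(-5, 12) = (-135 + (-2)²)*(-5) = (-135 + 4)*(-5) = -131*(-5) = 655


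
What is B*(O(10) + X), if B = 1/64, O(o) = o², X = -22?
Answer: 39/32 ≈ 1.2188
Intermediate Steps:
B = 1/64 ≈ 0.015625
B*(O(10) + X) = (10² - 22)/64 = (100 - 22)/64 = (1/64)*78 = 39/32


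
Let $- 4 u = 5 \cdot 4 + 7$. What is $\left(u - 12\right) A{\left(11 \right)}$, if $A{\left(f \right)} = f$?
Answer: $- \frac{825}{4} \approx -206.25$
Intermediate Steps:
$u = - \frac{27}{4}$ ($u = - \frac{5 \cdot 4 + 7}{4} = - \frac{20 + 7}{4} = \left(- \frac{1}{4}\right) 27 = - \frac{27}{4} \approx -6.75$)
$\left(u - 12\right) A{\left(11 \right)} = \left(- \frac{27}{4} - 12\right) 11 = \left(- \frac{75}{4}\right) 11 = - \frac{825}{4}$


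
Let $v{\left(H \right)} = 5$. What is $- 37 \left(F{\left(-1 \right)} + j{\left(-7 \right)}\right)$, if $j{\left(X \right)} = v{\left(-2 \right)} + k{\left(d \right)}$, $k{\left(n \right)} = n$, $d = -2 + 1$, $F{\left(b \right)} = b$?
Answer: $-111$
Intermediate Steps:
$d = -1$
$j{\left(X \right)} = 4$ ($j{\left(X \right)} = 5 - 1 = 4$)
$- 37 \left(F{\left(-1 \right)} + j{\left(-7 \right)}\right) = - 37 \left(-1 + 4\right) = \left(-37\right) 3 = -111$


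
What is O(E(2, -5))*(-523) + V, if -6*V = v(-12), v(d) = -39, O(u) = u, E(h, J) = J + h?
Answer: 3151/2 ≈ 1575.5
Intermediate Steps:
V = 13/2 (V = -⅙*(-39) = 13/2 ≈ 6.5000)
O(E(2, -5))*(-523) + V = (-5 + 2)*(-523) + 13/2 = -3*(-523) + 13/2 = 1569 + 13/2 = 3151/2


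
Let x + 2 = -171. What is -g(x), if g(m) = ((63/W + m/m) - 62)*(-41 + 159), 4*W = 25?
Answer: 150214/25 ≈ 6008.6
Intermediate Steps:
W = 25/4 (W = (¼)*25 = 25/4 ≈ 6.2500)
x = -173 (x = -2 - 171 = -173)
g(m) = -150214/25 (g(m) = ((63/(25/4) + m/m) - 62)*(-41 + 159) = ((63*(4/25) + 1) - 62)*118 = ((252/25 + 1) - 62)*118 = (277/25 - 62)*118 = -1273/25*118 = -150214/25)
-g(x) = -1*(-150214/25) = 150214/25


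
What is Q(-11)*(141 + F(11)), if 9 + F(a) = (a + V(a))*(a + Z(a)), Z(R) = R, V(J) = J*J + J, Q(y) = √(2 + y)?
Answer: 9834*I ≈ 9834.0*I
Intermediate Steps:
V(J) = J + J² (V(J) = J² + J = J + J²)
F(a) = -9 + 2*a*(a + a*(1 + a)) (F(a) = -9 + (a + a*(1 + a))*(a + a) = -9 + (a + a*(1 + a))*(2*a) = -9 + 2*a*(a + a*(1 + a)))
Q(-11)*(141 + F(11)) = √(2 - 11)*(141 + (-9 + 2*11³ + 4*11²)) = √(-9)*(141 + (-9 + 2*1331 + 4*121)) = (3*I)*(141 + (-9 + 2662 + 484)) = (3*I)*(141 + 3137) = (3*I)*3278 = 9834*I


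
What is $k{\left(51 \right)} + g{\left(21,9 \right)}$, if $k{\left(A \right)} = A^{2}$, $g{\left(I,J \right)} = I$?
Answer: $2622$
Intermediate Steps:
$k{\left(51 \right)} + g{\left(21,9 \right)} = 51^{2} + 21 = 2601 + 21 = 2622$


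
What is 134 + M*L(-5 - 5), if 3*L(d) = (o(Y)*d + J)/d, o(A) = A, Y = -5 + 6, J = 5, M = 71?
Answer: 875/6 ≈ 145.83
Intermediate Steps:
Y = 1
L(d) = (5 + d)/(3*d) (L(d) = ((1*d + 5)/d)/3 = ((d + 5)/d)/3 = ((5 + d)/d)/3 = (5 + d)/(3*d))
134 + M*L(-5 - 5) = 134 + 71*((5 + (-5 - 5))/(3*(-5 - 5))) = 134 + 71*((1/3)*(5 - 10)/(-10)) = 134 + 71*((1/3)*(-1/10)*(-5)) = 134 + 71*(1/6) = 134 + 71/6 = 875/6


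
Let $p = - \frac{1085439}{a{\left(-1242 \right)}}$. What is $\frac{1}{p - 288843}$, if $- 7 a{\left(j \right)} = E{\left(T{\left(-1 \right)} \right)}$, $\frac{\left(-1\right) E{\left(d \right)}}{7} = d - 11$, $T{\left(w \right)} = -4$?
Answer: $- \frac{5}{1082402} \approx -4.6194 \cdot 10^{-6}$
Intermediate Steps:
$E{\left(d \right)} = 77 - 7 d$ ($E{\left(d \right)} = - 7 \left(d - 11\right) = - 7 \left(-11 + d\right) = 77 - 7 d$)
$a{\left(j \right)} = -15$ ($a{\left(j \right)} = - \frac{77 - -28}{7} = - \frac{77 + 28}{7} = \left(- \frac{1}{7}\right) 105 = -15$)
$p = \frac{361813}{5}$ ($p = - \frac{1085439}{-15} = \left(-1085439\right) \left(- \frac{1}{15}\right) = \frac{361813}{5} \approx 72363.0$)
$\frac{1}{p - 288843} = \frac{1}{\frac{361813}{5} - 288843} = \frac{1}{- \frac{1082402}{5}} = - \frac{5}{1082402}$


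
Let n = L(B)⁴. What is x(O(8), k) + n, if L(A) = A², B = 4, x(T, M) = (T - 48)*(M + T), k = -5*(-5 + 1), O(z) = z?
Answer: 64416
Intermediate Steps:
k = 20 (k = -5*(-4) = 20)
x(T, M) = (-48 + T)*(M + T)
n = 65536 (n = (4²)⁴ = 16⁴ = 65536)
x(O(8), k) + n = (8² - 48*20 - 48*8 + 20*8) + 65536 = (64 - 960 - 384 + 160) + 65536 = -1120 + 65536 = 64416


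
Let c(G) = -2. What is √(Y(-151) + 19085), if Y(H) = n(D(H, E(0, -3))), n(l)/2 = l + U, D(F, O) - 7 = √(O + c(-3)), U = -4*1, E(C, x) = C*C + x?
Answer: √(19091 + 2*I*√5) ≈ 138.17 + 0.016*I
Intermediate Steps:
E(C, x) = x + C² (E(C, x) = C² + x = x + C²)
U = -4
D(F, O) = 7 + √(-2 + O) (D(F, O) = 7 + √(O - 2) = 7 + √(-2 + O))
n(l) = -8 + 2*l (n(l) = 2*(l - 4) = 2*(-4 + l) = -8 + 2*l)
Y(H) = 6 + 2*I*√5 (Y(H) = -8 + 2*(7 + √(-2 + (-3 + 0²))) = -8 + 2*(7 + √(-2 + (-3 + 0))) = -8 + 2*(7 + √(-2 - 3)) = -8 + 2*(7 + √(-5)) = -8 + 2*(7 + I*√5) = -8 + (14 + 2*I*√5) = 6 + 2*I*√5)
√(Y(-151) + 19085) = √((6 + 2*I*√5) + 19085) = √(19091 + 2*I*√5)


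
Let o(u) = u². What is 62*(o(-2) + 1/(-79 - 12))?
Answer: 22506/91 ≈ 247.32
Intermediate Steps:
62*(o(-2) + 1/(-79 - 12)) = 62*((-2)² + 1/(-79 - 12)) = 62*(4 + 1/(-91)) = 62*(4 - 1/91) = 62*(363/91) = 22506/91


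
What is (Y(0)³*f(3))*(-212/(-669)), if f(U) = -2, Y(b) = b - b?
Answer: 0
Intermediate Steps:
Y(b) = 0
(Y(0)³*f(3))*(-212/(-669)) = (0³*(-2))*(-212/(-669)) = (0*(-2))*(-212*(-1/669)) = 0*(212/669) = 0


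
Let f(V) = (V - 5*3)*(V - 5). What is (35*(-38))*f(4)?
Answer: -14630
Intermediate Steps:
f(V) = (-15 + V)*(-5 + V) (f(V) = (V - 15)*(-5 + V) = (-15 + V)*(-5 + V))
(35*(-38))*f(4) = (35*(-38))*(75 + 4**2 - 20*4) = -1330*(75 + 16 - 80) = -1330*11 = -14630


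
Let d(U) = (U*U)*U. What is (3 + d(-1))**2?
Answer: 4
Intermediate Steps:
d(U) = U**3 (d(U) = U**2*U = U**3)
(3 + d(-1))**2 = (3 + (-1)**3)**2 = (3 - 1)**2 = 2**2 = 4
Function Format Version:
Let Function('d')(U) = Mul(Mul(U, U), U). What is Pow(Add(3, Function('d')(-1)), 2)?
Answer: 4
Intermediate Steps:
Function('d')(U) = Pow(U, 3) (Function('d')(U) = Mul(Pow(U, 2), U) = Pow(U, 3))
Pow(Add(3, Function('d')(-1)), 2) = Pow(Add(3, Pow(-1, 3)), 2) = Pow(Add(3, -1), 2) = Pow(2, 2) = 4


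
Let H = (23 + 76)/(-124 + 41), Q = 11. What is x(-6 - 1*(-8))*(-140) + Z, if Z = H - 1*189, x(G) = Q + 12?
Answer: -283046/83 ≈ -3410.2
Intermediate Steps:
x(G) = 23 (x(G) = 11 + 12 = 23)
H = -99/83 (H = 99/(-83) = 99*(-1/83) = -99/83 ≈ -1.1928)
Z = -15786/83 (Z = -99/83 - 1*189 = -99/83 - 189 = -15786/83 ≈ -190.19)
x(-6 - 1*(-8))*(-140) + Z = 23*(-140) - 15786/83 = -3220 - 15786/83 = -283046/83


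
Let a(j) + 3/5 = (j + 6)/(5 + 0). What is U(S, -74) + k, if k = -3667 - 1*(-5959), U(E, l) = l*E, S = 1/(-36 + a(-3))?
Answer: 41293/18 ≈ 2294.1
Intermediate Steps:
a(j) = ⅗ + j/5 (a(j) = -⅗ + (j + 6)/(5 + 0) = -⅗ + (6 + j)/5 = -⅗ + (6 + j)*(⅕) = -⅗ + (6/5 + j/5) = ⅗ + j/5)
S = -1/36 (S = 1/(-36 + (⅗ + (⅕)*(-3))) = 1/(-36 + (⅗ - ⅗)) = 1/(-36 + 0) = 1/(-36) = -1/36 ≈ -0.027778)
U(E, l) = E*l
k = 2292 (k = -3667 + 5959 = 2292)
U(S, -74) + k = -1/36*(-74) + 2292 = 37/18 + 2292 = 41293/18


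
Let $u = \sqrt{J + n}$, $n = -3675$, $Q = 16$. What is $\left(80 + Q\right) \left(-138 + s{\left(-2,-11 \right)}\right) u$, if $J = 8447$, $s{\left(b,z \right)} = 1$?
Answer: $- 26304 \sqrt{1193} \approx -9.0854 \cdot 10^{5}$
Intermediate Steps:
$u = 2 \sqrt{1193}$ ($u = \sqrt{8447 - 3675} = \sqrt{4772} = 2 \sqrt{1193} \approx 69.08$)
$\left(80 + Q\right) \left(-138 + s{\left(-2,-11 \right)}\right) u = \left(80 + 16\right) \left(-138 + 1\right) 2 \sqrt{1193} = 96 \left(-137\right) 2 \sqrt{1193} = - 13152 \cdot 2 \sqrt{1193} = - 26304 \sqrt{1193}$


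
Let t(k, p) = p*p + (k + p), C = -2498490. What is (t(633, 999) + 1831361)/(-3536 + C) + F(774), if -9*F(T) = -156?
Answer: 60806185/3753039 ≈ 16.202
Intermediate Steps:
F(T) = 52/3 (F(T) = -1/9*(-156) = 52/3)
t(k, p) = k + p + p**2 (t(k, p) = p**2 + (k + p) = k + p + p**2)
(t(633, 999) + 1831361)/(-3536 + C) + F(774) = ((633 + 999 + 999**2) + 1831361)/(-3536 - 2498490) + 52/3 = ((633 + 999 + 998001) + 1831361)/(-2502026) + 52/3 = (999633 + 1831361)*(-1/2502026) + 52/3 = 2830994*(-1/2502026) + 52/3 = -1415497/1251013 + 52/3 = 60806185/3753039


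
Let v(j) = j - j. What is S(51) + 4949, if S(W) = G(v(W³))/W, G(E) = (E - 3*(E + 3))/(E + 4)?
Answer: 336529/68 ≈ 4949.0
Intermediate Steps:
v(j) = 0
G(E) = (-9 - 2*E)/(4 + E) (G(E) = (E - 3*(3 + E))/(4 + E) = (E + (-9 - 3*E))/(4 + E) = (-9 - 2*E)/(4 + E))
S(W) = -9/(4*W) (S(W) = ((-9 - 2*0)/(4 + 0))/W = ((-9 + 0)/4)/W = ((¼)*(-9))/W = -9/(4*W))
S(51) + 4949 = -9/4/51 + 4949 = -9/4*1/51 + 4949 = -3/68 + 4949 = 336529/68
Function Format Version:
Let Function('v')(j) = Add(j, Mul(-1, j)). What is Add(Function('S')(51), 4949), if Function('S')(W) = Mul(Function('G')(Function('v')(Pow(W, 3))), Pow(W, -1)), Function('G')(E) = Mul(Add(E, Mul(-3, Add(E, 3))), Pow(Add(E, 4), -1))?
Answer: Rational(336529, 68) ≈ 4949.0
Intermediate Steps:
Function('v')(j) = 0
Function('G')(E) = Mul(Pow(Add(4, E), -1), Add(-9, Mul(-2, E))) (Function('G')(E) = Mul(Add(E, Mul(-3, Add(3, E))), Pow(Add(4, E), -1)) = Mul(Add(E, Add(-9, Mul(-3, E))), Pow(Add(4, E), -1)) = Mul(Add(-9, Mul(-2, E)), Pow(Add(4, E), -1)) = Mul(Pow(Add(4, E), -1), Add(-9, Mul(-2, E))))
Function('S')(W) = Mul(Rational(-9, 4), Pow(W, -1)) (Function('S')(W) = Mul(Mul(Pow(Add(4, 0), -1), Add(-9, Mul(-2, 0))), Pow(W, -1)) = Mul(Mul(Pow(4, -1), Add(-9, 0)), Pow(W, -1)) = Mul(Mul(Rational(1, 4), -9), Pow(W, -1)) = Mul(Rational(-9, 4), Pow(W, -1)))
Add(Function('S')(51), 4949) = Add(Mul(Rational(-9, 4), Pow(51, -1)), 4949) = Add(Mul(Rational(-9, 4), Rational(1, 51)), 4949) = Add(Rational(-3, 68), 4949) = Rational(336529, 68)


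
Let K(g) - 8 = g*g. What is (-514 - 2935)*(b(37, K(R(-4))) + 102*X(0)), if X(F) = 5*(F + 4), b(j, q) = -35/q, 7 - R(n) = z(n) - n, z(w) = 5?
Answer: -84310805/12 ≈ -7.0259e+6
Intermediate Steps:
R(n) = 2 + n (R(n) = 7 - (5 - n) = 7 + (-5 + n) = 2 + n)
K(g) = 8 + g² (K(g) = 8 + g*g = 8 + g²)
X(F) = 20 + 5*F (X(F) = 5*(4 + F) = 20 + 5*F)
(-514 - 2935)*(b(37, K(R(-4))) + 102*X(0)) = (-514 - 2935)*(-35/(8 + (2 - 4)²) + 102*(20 + 5*0)) = -3449*(-35/(8 + (-2)²) + 102*(20 + 0)) = -3449*(-35/(8 + 4) + 102*20) = -3449*(-35/12 + 2040) = -3449*24445/12 = -84310805/12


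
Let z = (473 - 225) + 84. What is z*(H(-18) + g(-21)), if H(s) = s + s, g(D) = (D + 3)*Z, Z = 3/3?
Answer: -17928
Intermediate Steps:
Z = 1 (Z = 3*(⅓) = 1)
g(D) = 3 + D (g(D) = (D + 3)*1 = (3 + D)*1 = 3 + D)
H(s) = 2*s
z = 332 (z = 248 + 84 = 332)
z*(H(-18) + g(-21)) = 332*(2*(-18) + (3 - 21)) = 332*(-36 - 18) = 332*(-54) = -17928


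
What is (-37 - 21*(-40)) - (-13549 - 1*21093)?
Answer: 35445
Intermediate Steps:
(-37 - 21*(-40)) - (-13549 - 1*21093) = (-37 + 840) - (-13549 - 21093) = 803 - 1*(-34642) = 803 + 34642 = 35445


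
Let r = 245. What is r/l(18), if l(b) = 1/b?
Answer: 4410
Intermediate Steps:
r/l(18) = 245/(1/18) = 245*18 = 4410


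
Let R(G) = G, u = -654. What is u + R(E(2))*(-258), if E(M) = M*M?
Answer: -1686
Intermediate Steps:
E(M) = M²
u + R(E(2))*(-258) = -654 + 2²*(-258) = -654 + 4*(-258) = -654 - 1032 = -1686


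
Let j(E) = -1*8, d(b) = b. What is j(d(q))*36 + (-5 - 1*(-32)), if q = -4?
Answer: -261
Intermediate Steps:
j(E) = -8
j(d(q))*36 + (-5 - 1*(-32)) = -8*36 + (-5 - 1*(-32)) = -288 + (-5 + 32) = -288 + 27 = -261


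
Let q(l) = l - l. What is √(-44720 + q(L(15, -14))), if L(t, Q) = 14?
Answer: 4*I*√2795 ≈ 211.47*I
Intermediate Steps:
q(l) = 0
√(-44720 + q(L(15, -14))) = √(-44720 + 0) = √(-44720) = 4*I*√2795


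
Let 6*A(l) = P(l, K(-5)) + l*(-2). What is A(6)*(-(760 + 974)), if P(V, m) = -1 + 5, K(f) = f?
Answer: 2312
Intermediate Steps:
P(V, m) = 4
A(l) = 2/3 - l/3 (A(l) = (4 + l*(-2))/6 = (4 - 2*l)/6 = 2/3 - l/3)
A(6)*(-(760 + 974)) = (2/3 - 1/3*6)*(-(760 + 974)) = (2/3 - 2)*(-1*1734) = -4/3*(-1734) = 2312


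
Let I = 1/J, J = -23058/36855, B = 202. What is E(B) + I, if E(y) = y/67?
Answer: 11579/8174 ≈ 1.4166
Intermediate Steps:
J = -122/195 (J = -23058*1/36855 = -122/195 ≈ -0.62564)
I = -195/122 (I = 1/(-122/195) = -195/122 ≈ -1.5984)
E(y) = y/67 (E(y) = y*(1/67) = y/67)
E(B) + I = (1/67)*202 - 195/122 = 202/67 - 195/122 = 11579/8174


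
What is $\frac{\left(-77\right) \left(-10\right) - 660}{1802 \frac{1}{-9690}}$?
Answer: $- \frac{31350}{53} \approx -591.51$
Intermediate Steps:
$\frac{\left(-77\right) \left(-10\right) - 660}{1802 \frac{1}{-9690}} = \frac{770 - 660}{1802 \left(- \frac{1}{9690}\right)} = \frac{110}{- \frac{53}{285}} = 110 \left(- \frac{285}{53}\right) = - \frac{31350}{53}$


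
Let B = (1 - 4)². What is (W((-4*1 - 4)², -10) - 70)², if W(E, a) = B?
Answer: 3721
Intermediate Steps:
B = 9 (B = (-3)² = 9)
W(E, a) = 9
(W((-4*1 - 4)², -10) - 70)² = (9 - 70)² = (-61)² = 3721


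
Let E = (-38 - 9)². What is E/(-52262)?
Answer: -2209/52262 ≈ -0.042268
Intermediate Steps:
E = 2209 (E = (-47)² = 2209)
E/(-52262) = 2209/(-52262) = 2209*(-1/52262) = -2209/52262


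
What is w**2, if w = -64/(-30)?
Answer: 1024/225 ≈ 4.5511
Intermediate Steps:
w = 32/15 (w = -64*(-1/30) = 32/15 ≈ 2.1333)
w**2 = (32/15)**2 = 1024/225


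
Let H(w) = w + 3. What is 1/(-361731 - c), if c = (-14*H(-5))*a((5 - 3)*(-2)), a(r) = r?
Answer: -1/361619 ≈ -2.7653e-6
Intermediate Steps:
H(w) = 3 + w
c = -112 (c = (-14*(3 - 5))*((5 - 3)*(-2)) = (-14*(-2))*(2*(-2)) = 28*(-4) = -112)
1/(-361731 - c) = 1/(-361731 - 1*(-112)) = 1/(-361731 + 112) = 1/(-361619) = -1/361619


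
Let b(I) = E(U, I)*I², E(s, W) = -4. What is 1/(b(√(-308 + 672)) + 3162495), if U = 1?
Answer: 1/3161039 ≈ 3.1635e-7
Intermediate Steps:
b(I) = -4*I²
1/(b(√(-308 + 672)) + 3162495) = 1/(-4*(√(-308 + 672))² + 3162495) = 1/(-4*(√364)² + 3162495) = 1/(-4*(2*√91)² + 3162495) = 1/(-4*364 + 3162495) = 1/(-1456 + 3162495) = 1/3161039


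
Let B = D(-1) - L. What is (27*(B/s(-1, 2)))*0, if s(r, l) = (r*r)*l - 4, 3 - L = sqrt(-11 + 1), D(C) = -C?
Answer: 0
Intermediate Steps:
L = 3 - I*sqrt(10) (L = 3 - sqrt(-11 + 1) = 3 - sqrt(-10) = 3 - I*sqrt(10) ≈ 3.0 - 3.1623*I)
s(r, l) = -4 + l*r**2 (s(r, l) = r**2*l - 4 = l*r**2 - 4 = -4 + l*r**2)
B = -2 + I*sqrt(10) (B = -1*(-1) - (3 - I*sqrt(10)) = 1 + (-3 + I*sqrt(10)) = -2 + I*sqrt(10) ≈ -2.0 + 3.1623*I)
(27*(B/s(-1, 2)))*0 = (27*((-2 + I*sqrt(10))/(-4 + 2*(-1)**2)))*0 = (27*((-2 + I*sqrt(10))/(-4 + 2*1)))*0 = (27*((-2 + I*sqrt(10))/(-4 + 2)))*0 = (27*((-2 + I*sqrt(10))/(-2)))*0 = (27*((-2 + I*sqrt(10))*(-1/2)))*0 = (27*(1 - I*sqrt(10)/2))*0 = (27 - 27*I*sqrt(10)/2)*0 = 0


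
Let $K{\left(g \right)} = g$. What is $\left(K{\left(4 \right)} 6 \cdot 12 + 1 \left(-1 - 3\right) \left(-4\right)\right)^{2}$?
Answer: $92416$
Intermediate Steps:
$\left(K{\left(4 \right)} 6 \cdot 12 + 1 \left(-1 - 3\right) \left(-4\right)\right)^{2} = \left(4 \cdot 6 \cdot 12 + 1 \left(-1 - 3\right) \left(-4\right)\right)^{2} = \left(24 \cdot 12 + 1 \left(-1 - 3\right) \left(-4\right)\right)^{2} = \left(288 + 1 \left(-4\right) \left(-4\right)\right)^{2} = \left(288 - -16\right)^{2} = \left(288 + 16\right)^{2} = 304^{2} = 92416$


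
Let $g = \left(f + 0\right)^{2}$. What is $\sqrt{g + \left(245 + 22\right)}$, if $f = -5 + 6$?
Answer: $2 \sqrt{67} \approx 16.371$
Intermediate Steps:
$f = 1$
$g = 1$ ($g = \left(1 + 0\right)^{2} = 1^{2} = 1$)
$\sqrt{g + \left(245 + 22\right)} = \sqrt{1 + \left(245 + 22\right)} = \sqrt{1 + 267} = \sqrt{268} = 2 \sqrt{67}$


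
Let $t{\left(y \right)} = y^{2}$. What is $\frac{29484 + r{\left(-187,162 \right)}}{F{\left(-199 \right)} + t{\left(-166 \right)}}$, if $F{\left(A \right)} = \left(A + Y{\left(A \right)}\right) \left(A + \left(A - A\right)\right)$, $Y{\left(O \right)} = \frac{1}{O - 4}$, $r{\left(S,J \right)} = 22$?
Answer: $\frac{2994859}{6816535} \approx 0.43935$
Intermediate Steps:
$Y{\left(O \right)} = \frac{1}{-4 + O}$
$F{\left(A \right)} = A \left(A + \frac{1}{-4 + A}\right)$ ($F{\left(A \right)} = \left(A + \frac{1}{-4 + A}\right) \left(A + \left(A - A\right)\right) = \left(A + \frac{1}{-4 + A}\right) \left(A + 0\right) = \left(A + \frac{1}{-4 + A}\right) A = A \left(A + \frac{1}{-4 + A}\right)$)
$\frac{29484 + r{\left(-187,162 \right)}}{F{\left(-199 \right)} + t{\left(-166 \right)}} = \frac{29484 + 22}{- \frac{199 \left(1 - 199 \left(-4 - 199\right)\right)}{-4 - 199} + \left(-166\right)^{2}} = \frac{29506}{- \frac{199 \left(1 - -40397\right)}{-203} + 27556} = \frac{29506}{\left(-199\right) \left(- \frac{1}{203}\right) \left(1 + 40397\right) + 27556} = \frac{29506}{\left(-199\right) \left(- \frac{1}{203}\right) 40398 + 27556} = \frac{29506}{\frac{8039202}{203} + 27556} = \frac{29506}{\frac{13633070}{203}} = 29506 \cdot \frac{203}{13633070} = \frac{2994859}{6816535}$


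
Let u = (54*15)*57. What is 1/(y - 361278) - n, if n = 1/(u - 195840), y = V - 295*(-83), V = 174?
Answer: 186949/50381765730 ≈ 3.7106e-6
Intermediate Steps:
u = 46170 (u = 810*57 = 46170)
y = 24659 (y = 174 - 295*(-83) = 174 + 24485 = 24659)
n = -1/149670 (n = 1/(46170 - 195840) = 1/(-149670) = -1/149670 ≈ -6.6814e-6)
1/(y - 361278) - n = 1/(24659 - 361278) - 1*(-1/149670) = 1/(-336619) + 1/149670 = -1/336619 + 1/149670 = 186949/50381765730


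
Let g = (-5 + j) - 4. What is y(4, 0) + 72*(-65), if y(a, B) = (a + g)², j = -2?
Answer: -4631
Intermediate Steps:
g = -11 (g = (-5 - 2) - 4 = -7 - 4 = -11)
y(a, B) = (-11 + a)² (y(a, B) = (a - 11)² = (-11 + a)²)
y(4, 0) + 72*(-65) = (-11 + 4)² + 72*(-65) = (-7)² - 4680 = 49 - 4680 = -4631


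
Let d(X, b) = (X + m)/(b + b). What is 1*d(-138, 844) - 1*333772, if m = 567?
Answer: -563406707/1688 ≈ -3.3377e+5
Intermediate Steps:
d(X, b) = (567 + X)/(2*b) (d(X, b) = (X + 567)/(b + b) = (567 + X)/((2*b)) = (567 + X)*(1/(2*b)) = (567 + X)/(2*b))
1*d(-138, 844) - 1*333772 = 1*((1/2)*(567 - 138)/844) - 1*333772 = 1*((1/2)*(1/844)*429) - 333772 = 1*(429/1688) - 333772 = 429/1688 - 333772 = -563406707/1688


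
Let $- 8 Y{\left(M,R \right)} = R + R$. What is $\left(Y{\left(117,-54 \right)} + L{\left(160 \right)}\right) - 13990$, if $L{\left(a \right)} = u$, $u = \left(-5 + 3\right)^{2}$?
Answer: $- \frac{27945}{2} \approx -13973.0$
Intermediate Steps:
$Y{\left(M,R \right)} = - \frac{R}{4}$ ($Y{\left(M,R \right)} = - \frac{R + R}{8} = - \frac{2 R}{8} = - \frac{R}{4}$)
$u = 4$ ($u = \left(-2\right)^{2} = 4$)
$L{\left(a \right)} = 4$
$\left(Y{\left(117,-54 \right)} + L{\left(160 \right)}\right) - 13990 = \left(\left(- \frac{1}{4}\right) \left(-54\right) + 4\right) - 13990 = \left(\frac{27}{2} + 4\right) - 13990 = \frac{35}{2} - 13990 = - \frac{27945}{2}$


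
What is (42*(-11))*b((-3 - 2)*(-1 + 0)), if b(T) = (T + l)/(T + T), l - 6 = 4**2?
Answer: -6237/5 ≈ -1247.4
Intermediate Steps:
l = 22 (l = 6 + 4**2 = 6 + 16 = 22)
b(T) = (22 + T)/(2*T) (b(T) = (T + 22)/(T + T) = (22 + T)/((2*T)) = (22 + T)*(1/(2*T)) = (22 + T)/(2*T))
(42*(-11))*b((-3 - 2)*(-1 + 0)) = (42*(-11))*((22 + (-3 - 2)*(-1 + 0))/(2*(((-3 - 2)*(-1 + 0))))) = -231*(22 - 5*(-1))/((-5*(-1))) = -231*(22 + 5)/5 = -231*27/5 = -462*27/10 = -6237/5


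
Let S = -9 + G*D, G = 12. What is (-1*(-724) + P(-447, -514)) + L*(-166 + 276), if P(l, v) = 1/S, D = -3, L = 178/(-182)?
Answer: 2524139/4095 ≈ 616.40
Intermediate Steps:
L = -89/91 (L = 178*(-1/182) = -89/91 ≈ -0.97802)
S = -45 (S = -9 + 12*(-3) = -9 - 36 = -45)
P(l, v) = -1/45 (P(l, v) = 1/(-45) = -1/45)
(-1*(-724) + P(-447, -514)) + L*(-166 + 276) = (-1*(-724) - 1/45) - 89*(-166 + 276)/91 = (724 - 1/45) - 89/91*110 = 32579/45 - 9790/91 = 2524139/4095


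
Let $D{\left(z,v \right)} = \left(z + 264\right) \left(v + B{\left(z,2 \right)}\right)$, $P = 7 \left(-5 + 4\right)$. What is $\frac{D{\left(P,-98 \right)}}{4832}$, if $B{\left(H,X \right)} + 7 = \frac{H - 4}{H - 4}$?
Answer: $- \frac{3341}{604} \approx -5.5315$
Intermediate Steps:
$B{\left(H,X \right)} = -6$ ($B{\left(H,X \right)} = -7 + \frac{H - 4}{H - 4} = -7 + \frac{-4 + H}{-4 + H} = -7 + 1 = -6$)
$P = -7$ ($P = 7 \left(-1\right) = -7$)
$D{\left(z,v \right)} = \left(-6 + v\right) \left(264 + z\right)$ ($D{\left(z,v \right)} = \left(z + 264\right) \left(v - 6\right) = \left(264 + z\right) \left(-6 + v\right) = \left(-6 + v\right) \left(264 + z\right)$)
$\frac{D{\left(P,-98 \right)}}{4832} = \frac{-1584 - -42 + 264 \left(-98\right) - -686}{4832} = \left(-1584 + 42 - 25872 + 686\right) \frac{1}{4832} = \left(-26728\right) \frac{1}{4832} = - \frac{3341}{604}$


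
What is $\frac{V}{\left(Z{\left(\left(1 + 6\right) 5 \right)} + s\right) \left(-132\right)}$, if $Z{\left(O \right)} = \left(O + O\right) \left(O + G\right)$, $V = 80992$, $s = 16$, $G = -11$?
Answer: $- \frac{2531}{6996} \approx -0.36178$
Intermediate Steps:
$Z{\left(O \right)} = 2 O \left(-11 + O\right)$ ($Z{\left(O \right)} = \left(O + O\right) \left(O - 11\right) = 2 O \left(-11 + O\right)$)
$\frac{V}{\left(Z{\left(\left(1 + 6\right) 5 \right)} + s\right) \left(-132\right)} = \frac{80992}{\left(2 \left(1 + 6\right) 5 \left(-11 + \left(1 + 6\right) 5\right) + 16\right) \left(-132\right)} = \frac{80992}{\left(2 \cdot 7 \cdot 5 \left(-11 + 7 \cdot 5\right) + 16\right) \left(-132\right)} = \frac{80992}{\left(2 \cdot 35 \left(-11 + 35\right) + 16\right) \left(-132\right)} = \frac{80992}{\left(2 \cdot 35 \cdot 24 + 16\right) \left(-132\right)} = \frac{80992}{\left(1680 + 16\right) \left(-132\right)} = \frac{80992}{1696 \left(-132\right)} = \frac{80992}{-223872} = 80992 \left(- \frac{1}{223872}\right) = - \frac{2531}{6996}$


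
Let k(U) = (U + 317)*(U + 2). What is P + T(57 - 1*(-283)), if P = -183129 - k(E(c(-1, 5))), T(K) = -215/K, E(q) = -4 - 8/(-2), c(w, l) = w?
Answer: -12495927/68 ≈ -1.8376e+5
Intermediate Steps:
E(q) = 0 (E(q) = -4 - 8*(-1/2) = -4 + 4 = 0)
k(U) = (2 + U)*(317 + U) (k(U) = (317 + U)*(2 + U) = (2 + U)*(317 + U))
P = -183763 (P = -183129 - (634 + 0**2 + 319*0) = -183129 - (634 + 0 + 0) = -183129 - 1*634 = -183129 - 634 = -183763)
P + T(57 - 1*(-283)) = -183763 - 215/(57 - 1*(-283)) = -183763 - 215/(57 + 283) = -183763 - 215/340 = -183763 - 215*1/340 = -183763 - 43/68 = -12495927/68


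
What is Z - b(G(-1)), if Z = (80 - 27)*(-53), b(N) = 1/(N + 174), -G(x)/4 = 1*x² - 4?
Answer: -522475/186 ≈ -2809.0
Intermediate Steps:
G(x) = 16 - 4*x² (G(x) = -4*(1*x² - 4) = -4*(x² - 4) = -4*(-4 + x²) = 16 - 4*x²)
b(N) = 1/(174 + N)
Z = -2809 (Z = 53*(-53) = -2809)
Z - b(G(-1)) = -2809 - 1/(174 + (16 - 4*(-1)²)) = -2809 - 1/(174 + (16 - 4*1)) = -2809 - 1/(174 + (16 - 4)) = -2809 - 1/(174 + 12) = -2809 - 1/186 = -522475/186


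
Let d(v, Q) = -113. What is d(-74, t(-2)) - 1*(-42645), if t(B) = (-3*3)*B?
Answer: 42532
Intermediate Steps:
t(B) = -9*B
d(-74, t(-2)) - 1*(-42645) = -113 - 1*(-42645) = -113 + 42645 = 42532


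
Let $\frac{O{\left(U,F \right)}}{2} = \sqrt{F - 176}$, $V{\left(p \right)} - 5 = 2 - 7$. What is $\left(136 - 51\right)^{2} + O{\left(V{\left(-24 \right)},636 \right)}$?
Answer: $7225 + 4 \sqrt{115} \approx 7267.9$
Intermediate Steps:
$V{\left(p \right)} = 0$ ($V{\left(p \right)} = 5 + \left(2 - 7\right) = 5 - 5 = 0$)
$O{\left(U,F \right)} = 2 \sqrt{-176 + F}$ ($O{\left(U,F \right)} = 2 \sqrt{F - 176} = 2 \sqrt{-176 + F}$)
$\left(136 - 51\right)^{2} + O{\left(V{\left(-24 \right)},636 \right)} = \left(136 - 51\right)^{2} + 2 \sqrt{-176 + 636} = 85^{2} + 2 \sqrt{460} = 7225 + 2 \cdot 2 \sqrt{115} = 7225 + 4 \sqrt{115}$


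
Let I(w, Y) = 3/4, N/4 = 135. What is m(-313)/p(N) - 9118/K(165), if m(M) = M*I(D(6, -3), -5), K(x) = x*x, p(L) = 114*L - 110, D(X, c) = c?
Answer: -90670747/267676200 ≈ -0.33873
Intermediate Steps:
N = 540 (N = 4*135 = 540)
p(L) = -110 + 114*L
K(x) = x**2
I(w, Y) = 3/4 (I(w, Y) = 3*(1/4) = 3/4)
m(M) = 3*M/4 (m(M) = M*(3/4) = 3*M/4)
m(-313)/p(N) - 9118/K(165) = ((3/4)*(-313))/(-110 + 114*540) - 9118/(165**2) = -939/(4*(-110 + 61560)) - 9118/27225 = -939/4/61450 - 9118*1/27225 = -939/4*1/61450 - 9118/27225 = -939/245800 - 9118/27225 = -90670747/267676200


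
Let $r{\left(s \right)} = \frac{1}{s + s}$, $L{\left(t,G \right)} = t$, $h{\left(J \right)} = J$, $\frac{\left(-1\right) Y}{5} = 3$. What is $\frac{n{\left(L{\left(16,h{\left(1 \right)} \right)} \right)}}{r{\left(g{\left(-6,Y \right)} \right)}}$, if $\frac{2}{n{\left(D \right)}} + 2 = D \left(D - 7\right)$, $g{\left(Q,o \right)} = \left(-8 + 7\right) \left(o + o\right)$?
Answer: $\frac{60}{71} \approx 0.84507$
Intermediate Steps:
$Y = -15$ ($Y = \left(-5\right) 3 = -15$)
$g{\left(Q,o \right)} = - 2 o$
$n{\left(D \right)} = \frac{2}{-2 + D \left(-7 + D\right)}$ ($n{\left(D \right)} = \frac{2}{-2 + D \left(D - 7\right)} = \frac{2}{-2 + D \left(-7 + D\right)}$)
$r{\left(s \right)} = \frac{1}{2 s}$
$\frac{n{\left(L{\left(16,h{\left(1 \right)} \right)} \right)}}{r{\left(g{\left(-6,Y \right)} \right)}} = \frac{2 \frac{1}{-2 + 16^{2} - 112}}{\frac{1}{2} \frac{1}{\left(-2\right) \left(-15\right)}} = \frac{2 \frac{1}{-2 + 256 - 112}}{\frac{1}{2} \cdot \frac{1}{30}} = \frac{2 \cdot \frac{1}{142}}{\frac{1}{2} \cdot \frac{1}{30}} = 2 \cdot \frac{1}{142} \frac{1}{\frac{1}{60}} = \frac{1}{71} \cdot 60 = \frac{60}{71}$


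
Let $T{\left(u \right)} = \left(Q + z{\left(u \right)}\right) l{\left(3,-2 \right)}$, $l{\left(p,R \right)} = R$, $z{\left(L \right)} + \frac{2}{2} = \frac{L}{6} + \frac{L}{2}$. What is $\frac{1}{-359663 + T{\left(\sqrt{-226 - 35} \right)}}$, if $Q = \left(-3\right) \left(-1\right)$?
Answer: $\frac{i}{- 359667 i + 4 \sqrt{29}} \approx -2.7804 \cdot 10^{-6} + 1.6652 \cdot 10^{-10} i$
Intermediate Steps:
$z{\left(L \right)} = -1 + \frac{2 L}{3}$ ($z{\left(L \right)} = -1 + \left(\frac{L}{6} + \frac{L}{2}\right) = -1 + \frac{2 L}{3}$)
$Q = 3$
$T{\left(u \right)} = -4 - \frac{4 u}{3}$ ($T{\left(u \right)} = \left(3 + \left(-1 + \frac{2 u}{3}\right)\right) \left(-2\right) = \left(2 + \frac{2 u}{3}\right) \left(-2\right) = -4 - \frac{4 u}{3}$)
$\frac{1}{-359663 + T{\left(\sqrt{-226 - 35} \right)}} = \frac{1}{-359663 - \left(4 + \frac{4 \sqrt{-226 - 35}}{3}\right)} = \frac{1}{-359663 - \left(4 + \frac{4 \sqrt{-261}}{3}\right)} = \frac{1}{-359663 - \left(4 + \frac{4 \cdot 3 i \sqrt{29}}{3}\right)} = \frac{1}{-359663 - \left(4 + 4 i \sqrt{29}\right)} = \frac{1}{-359667 - 4 i \sqrt{29}}$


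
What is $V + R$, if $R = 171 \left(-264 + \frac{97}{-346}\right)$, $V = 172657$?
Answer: $\frac{44102911}{346} \approx 1.2747 \cdot 10^{5}$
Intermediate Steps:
$R = - \frac{15636411}{346}$ ($R = 171 \left(-264 + 97 \left(- \frac{1}{346}\right)\right) = 171 \left(-264 - \frac{97}{346}\right) = 171 \left(- \frac{91441}{346}\right) = - \frac{15636411}{346} \approx -45192.0$)
$V + R = 172657 - \frac{15636411}{346} = \frac{44102911}{346}$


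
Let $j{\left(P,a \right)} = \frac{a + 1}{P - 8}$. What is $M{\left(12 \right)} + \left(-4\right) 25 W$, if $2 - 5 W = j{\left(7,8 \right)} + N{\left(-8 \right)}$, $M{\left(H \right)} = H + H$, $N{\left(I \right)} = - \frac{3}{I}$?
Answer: $- \frac{377}{2} \approx -188.5$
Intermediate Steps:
$j{\left(P,a \right)} = \frac{1 + a}{-8 + P}$
$M{\left(H \right)} = 2 H$
$W = \frac{17}{8}$ ($W = \frac{2}{5} - \frac{\frac{1 + 8}{-8 + 7} - \frac{3}{-8}}{5} = \frac{2}{5} - \frac{\frac{1}{-1} \cdot 9 - - \frac{3}{8}}{5} = \frac{2}{5} - \frac{\left(-1\right) 9 + \frac{3}{8}}{5} = \frac{2}{5} - \frac{-9 + \frac{3}{8}}{5} = \frac{2}{5} - - \frac{69}{40} = \frac{2}{5} + \frac{69}{40} = \frac{17}{8} \approx 2.125$)
$M{\left(12 \right)} + \left(-4\right) 25 W = 2 \cdot 12 + \left(-4\right) 25 \cdot \frac{17}{8} = 24 - \frac{425}{2} = - \frac{377}{2}$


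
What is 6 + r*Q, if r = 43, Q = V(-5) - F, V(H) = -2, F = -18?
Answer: 694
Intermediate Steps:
Q = 16 (Q = -2 - 1*(-18) = -2 + 18 = 16)
6 + r*Q = 6 + 43*16 = 6 + 688 = 694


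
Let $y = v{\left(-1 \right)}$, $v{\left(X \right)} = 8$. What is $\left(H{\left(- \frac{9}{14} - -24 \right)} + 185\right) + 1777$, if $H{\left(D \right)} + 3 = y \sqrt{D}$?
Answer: $1959 + \frac{4 \sqrt{4578}}{7} \approx 1997.7$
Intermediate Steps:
$y = 8$
$H{\left(D \right)} = -3 + 8 \sqrt{D}$
$\left(H{\left(- \frac{9}{14} - -24 \right)} + 185\right) + 1777 = \left(\left(-3 + 8 \sqrt{- \frac{9}{14} - -24}\right) + 185\right) + 1777 = \left(\left(-3 + 8 \sqrt{\left(-9\right) \frac{1}{14} + 24}\right) + 185\right) + 1777 = \left(\left(-3 + 8 \sqrt{- \frac{9}{14} + 24}\right) + 185\right) + 1777 = \left(\left(-3 + 8 \sqrt{\frac{327}{14}}\right) + 185\right) + 1777 = \left(\left(-3 + 8 \frac{\sqrt{4578}}{14}\right) + 185\right) + 1777 = \left(\left(-3 + \frac{4 \sqrt{4578}}{7}\right) + 185\right) + 1777 = \left(182 + \frac{4 \sqrt{4578}}{7}\right) + 1777 = 1959 + \frac{4 \sqrt{4578}}{7}$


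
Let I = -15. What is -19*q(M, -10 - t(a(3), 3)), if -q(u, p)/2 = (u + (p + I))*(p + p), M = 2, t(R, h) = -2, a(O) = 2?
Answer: 12768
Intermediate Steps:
q(u, p) = -4*p*(-15 + p + u) (q(u, p) = -2*(u + (p - 15))*(p + p) = -2*(u + (-15 + p))*2*p = -2*(-15 + p + u)*2*p = -4*p*(-15 + p + u))
-19*q(M, -10 - t(a(3), 3)) = -76*(-10 - 1*(-2))*(15 - (-10 - 1*(-2)) - 1*2) = -76*(-10 + 2)*(15 - (-10 + 2) - 2) = -76*(-8)*(15 - 1*(-8) - 2) = -76*(-8)*(15 + 8 - 2) = -76*(-8)*21 = -19*(-672) = 12768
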